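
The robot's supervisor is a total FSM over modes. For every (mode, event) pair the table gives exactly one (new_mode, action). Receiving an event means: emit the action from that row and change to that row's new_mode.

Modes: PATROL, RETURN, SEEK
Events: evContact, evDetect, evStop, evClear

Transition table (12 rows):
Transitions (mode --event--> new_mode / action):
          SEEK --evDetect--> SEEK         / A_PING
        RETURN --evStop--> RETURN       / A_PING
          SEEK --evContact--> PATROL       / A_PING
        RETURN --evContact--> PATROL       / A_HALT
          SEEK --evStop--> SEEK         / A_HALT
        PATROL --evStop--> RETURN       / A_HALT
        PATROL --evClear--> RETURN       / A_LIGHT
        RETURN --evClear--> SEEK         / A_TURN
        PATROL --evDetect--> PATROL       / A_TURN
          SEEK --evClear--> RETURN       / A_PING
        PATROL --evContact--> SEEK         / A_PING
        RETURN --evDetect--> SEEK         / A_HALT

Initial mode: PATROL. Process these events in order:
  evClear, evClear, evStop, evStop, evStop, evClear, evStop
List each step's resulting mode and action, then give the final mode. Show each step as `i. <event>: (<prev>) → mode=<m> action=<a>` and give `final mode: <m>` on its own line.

1. evClear: (PATROL) → mode=RETURN action=A_LIGHT
2. evClear: (RETURN) → mode=SEEK action=A_TURN
3. evStop: (SEEK) → mode=SEEK action=A_HALT
4. evStop: (SEEK) → mode=SEEK action=A_HALT
5. evStop: (SEEK) → mode=SEEK action=A_HALT
6. evClear: (SEEK) → mode=RETURN action=A_PING
7. evStop: (RETURN) → mode=RETURN action=A_PING

final mode: RETURN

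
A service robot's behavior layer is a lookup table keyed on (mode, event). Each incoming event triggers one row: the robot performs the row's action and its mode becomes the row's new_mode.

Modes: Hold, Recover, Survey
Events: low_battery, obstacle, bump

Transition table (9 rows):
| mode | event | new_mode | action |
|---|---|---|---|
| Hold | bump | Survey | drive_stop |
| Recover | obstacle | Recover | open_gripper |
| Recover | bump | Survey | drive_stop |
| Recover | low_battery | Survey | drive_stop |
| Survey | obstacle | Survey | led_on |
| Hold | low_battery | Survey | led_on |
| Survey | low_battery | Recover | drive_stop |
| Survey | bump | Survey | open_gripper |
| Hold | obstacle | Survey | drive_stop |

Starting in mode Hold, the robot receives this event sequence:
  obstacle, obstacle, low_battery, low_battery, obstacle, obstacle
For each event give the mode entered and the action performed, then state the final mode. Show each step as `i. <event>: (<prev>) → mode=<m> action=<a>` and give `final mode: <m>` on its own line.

final mode: Survey

1. obstacle: (Hold) → mode=Survey action=drive_stop
2. obstacle: (Survey) → mode=Survey action=led_on
3. low_battery: (Survey) → mode=Recover action=drive_stop
4. low_battery: (Recover) → mode=Survey action=drive_stop
5. obstacle: (Survey) → mode=Survey action=led_on
6. obstacle: (Survey) → mode=Survey action=led_on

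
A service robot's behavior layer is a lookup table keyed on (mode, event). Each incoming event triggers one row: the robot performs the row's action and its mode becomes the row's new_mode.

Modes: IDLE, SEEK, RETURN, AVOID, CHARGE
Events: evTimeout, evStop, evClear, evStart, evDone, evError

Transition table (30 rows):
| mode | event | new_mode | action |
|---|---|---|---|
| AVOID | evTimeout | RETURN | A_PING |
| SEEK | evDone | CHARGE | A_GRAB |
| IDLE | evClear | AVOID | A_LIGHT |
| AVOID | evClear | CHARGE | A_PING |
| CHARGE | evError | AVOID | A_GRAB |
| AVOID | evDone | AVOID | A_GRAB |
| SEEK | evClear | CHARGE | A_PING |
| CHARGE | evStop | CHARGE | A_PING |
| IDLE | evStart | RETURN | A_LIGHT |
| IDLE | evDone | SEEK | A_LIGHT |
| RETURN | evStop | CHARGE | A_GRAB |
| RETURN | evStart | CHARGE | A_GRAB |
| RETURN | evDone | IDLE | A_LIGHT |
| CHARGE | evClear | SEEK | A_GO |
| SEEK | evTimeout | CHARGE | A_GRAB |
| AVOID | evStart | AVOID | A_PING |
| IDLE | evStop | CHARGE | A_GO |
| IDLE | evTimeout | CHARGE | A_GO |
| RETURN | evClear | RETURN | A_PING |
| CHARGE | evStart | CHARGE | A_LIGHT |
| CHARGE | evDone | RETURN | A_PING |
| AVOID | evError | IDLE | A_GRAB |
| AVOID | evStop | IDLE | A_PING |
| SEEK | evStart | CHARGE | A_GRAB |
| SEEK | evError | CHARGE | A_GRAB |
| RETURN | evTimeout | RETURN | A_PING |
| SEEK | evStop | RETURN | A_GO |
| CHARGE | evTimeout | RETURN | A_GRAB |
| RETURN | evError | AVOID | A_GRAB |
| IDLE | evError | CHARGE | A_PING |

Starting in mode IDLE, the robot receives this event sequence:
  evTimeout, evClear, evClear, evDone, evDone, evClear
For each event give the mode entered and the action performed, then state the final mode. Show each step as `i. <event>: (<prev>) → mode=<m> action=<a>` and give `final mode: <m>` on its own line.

final mode: AVOID

1. evTimeout: (IDLE) → mode=CHARGE action=A_GO
2. evClear: (CHARGE) → mode=SEEK action=A_GO
3. evClear: (SEEK) → mode=CHARGE action=A_PING
4. evDone: (CHARGE) → mode=RETURN action=A_PING
5. evDone: (RETURN) → mode=IDLE action=A_LIGHT
6. evClear: (IDLE) → mode=AVOID action=A_LIGHT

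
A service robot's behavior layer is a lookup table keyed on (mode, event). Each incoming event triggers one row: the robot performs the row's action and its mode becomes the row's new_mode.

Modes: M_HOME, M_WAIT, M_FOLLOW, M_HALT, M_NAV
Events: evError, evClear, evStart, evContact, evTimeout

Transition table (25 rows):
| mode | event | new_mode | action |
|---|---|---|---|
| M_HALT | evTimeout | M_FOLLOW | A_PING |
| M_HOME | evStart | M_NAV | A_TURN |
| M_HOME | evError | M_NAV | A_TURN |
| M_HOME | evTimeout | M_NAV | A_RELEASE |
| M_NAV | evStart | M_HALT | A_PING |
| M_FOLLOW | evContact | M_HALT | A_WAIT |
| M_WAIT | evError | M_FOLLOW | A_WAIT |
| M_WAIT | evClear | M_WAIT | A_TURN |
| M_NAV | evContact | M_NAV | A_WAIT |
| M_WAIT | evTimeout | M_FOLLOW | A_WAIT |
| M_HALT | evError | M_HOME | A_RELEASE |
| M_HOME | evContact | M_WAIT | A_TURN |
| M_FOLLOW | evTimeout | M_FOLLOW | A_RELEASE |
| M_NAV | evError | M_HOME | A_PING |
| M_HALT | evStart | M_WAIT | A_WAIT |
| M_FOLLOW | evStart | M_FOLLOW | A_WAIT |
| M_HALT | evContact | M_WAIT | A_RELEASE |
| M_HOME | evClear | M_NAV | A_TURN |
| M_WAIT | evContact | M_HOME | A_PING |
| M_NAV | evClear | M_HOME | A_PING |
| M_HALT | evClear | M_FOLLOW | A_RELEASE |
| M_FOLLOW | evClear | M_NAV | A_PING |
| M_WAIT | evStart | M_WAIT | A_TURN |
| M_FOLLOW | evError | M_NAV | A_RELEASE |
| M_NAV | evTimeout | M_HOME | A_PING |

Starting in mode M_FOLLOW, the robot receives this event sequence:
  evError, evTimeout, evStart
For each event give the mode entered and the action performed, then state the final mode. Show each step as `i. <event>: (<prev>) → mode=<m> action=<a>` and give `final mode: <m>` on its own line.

final mode: M_NAV

1. evError: (M_FOLLOW) → mode=M_NAV action=A_RELEASE
2. evTimeout: (M_NAV) → mode=M_HOME action=A_PING
3. evStart: (M_HOME) → mode=M_NAV action=A_TURN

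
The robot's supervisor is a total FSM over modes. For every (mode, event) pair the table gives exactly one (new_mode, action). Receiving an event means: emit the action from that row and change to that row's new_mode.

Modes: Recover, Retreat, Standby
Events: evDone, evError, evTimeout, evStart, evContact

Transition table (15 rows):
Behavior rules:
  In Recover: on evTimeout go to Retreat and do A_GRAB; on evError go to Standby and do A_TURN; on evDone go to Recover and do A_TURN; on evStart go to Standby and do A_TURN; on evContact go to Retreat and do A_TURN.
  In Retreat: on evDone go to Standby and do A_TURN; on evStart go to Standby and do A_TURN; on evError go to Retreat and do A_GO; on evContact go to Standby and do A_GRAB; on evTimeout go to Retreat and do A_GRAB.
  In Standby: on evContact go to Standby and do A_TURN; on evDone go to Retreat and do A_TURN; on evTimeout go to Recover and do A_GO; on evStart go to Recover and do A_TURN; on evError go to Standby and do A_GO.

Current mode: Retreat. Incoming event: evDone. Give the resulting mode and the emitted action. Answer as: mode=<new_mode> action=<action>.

current mode = Retreat; filter table to that mode:
  (Retreat, evDone) → (Standby, A_TURN)  ← event matches
  (Retreat, evStart) → (Standby, A_TURN)
  (Retreat, evError) → (Retreat, A_GO)
  (Retreat, evContact) → (Standby, A_GRAB)
  (Retreat, evTimeout) → (Retreat, A_GRAB)
event = evDone selects (Standby, A_TURN)

mode=Standby action=A_TURN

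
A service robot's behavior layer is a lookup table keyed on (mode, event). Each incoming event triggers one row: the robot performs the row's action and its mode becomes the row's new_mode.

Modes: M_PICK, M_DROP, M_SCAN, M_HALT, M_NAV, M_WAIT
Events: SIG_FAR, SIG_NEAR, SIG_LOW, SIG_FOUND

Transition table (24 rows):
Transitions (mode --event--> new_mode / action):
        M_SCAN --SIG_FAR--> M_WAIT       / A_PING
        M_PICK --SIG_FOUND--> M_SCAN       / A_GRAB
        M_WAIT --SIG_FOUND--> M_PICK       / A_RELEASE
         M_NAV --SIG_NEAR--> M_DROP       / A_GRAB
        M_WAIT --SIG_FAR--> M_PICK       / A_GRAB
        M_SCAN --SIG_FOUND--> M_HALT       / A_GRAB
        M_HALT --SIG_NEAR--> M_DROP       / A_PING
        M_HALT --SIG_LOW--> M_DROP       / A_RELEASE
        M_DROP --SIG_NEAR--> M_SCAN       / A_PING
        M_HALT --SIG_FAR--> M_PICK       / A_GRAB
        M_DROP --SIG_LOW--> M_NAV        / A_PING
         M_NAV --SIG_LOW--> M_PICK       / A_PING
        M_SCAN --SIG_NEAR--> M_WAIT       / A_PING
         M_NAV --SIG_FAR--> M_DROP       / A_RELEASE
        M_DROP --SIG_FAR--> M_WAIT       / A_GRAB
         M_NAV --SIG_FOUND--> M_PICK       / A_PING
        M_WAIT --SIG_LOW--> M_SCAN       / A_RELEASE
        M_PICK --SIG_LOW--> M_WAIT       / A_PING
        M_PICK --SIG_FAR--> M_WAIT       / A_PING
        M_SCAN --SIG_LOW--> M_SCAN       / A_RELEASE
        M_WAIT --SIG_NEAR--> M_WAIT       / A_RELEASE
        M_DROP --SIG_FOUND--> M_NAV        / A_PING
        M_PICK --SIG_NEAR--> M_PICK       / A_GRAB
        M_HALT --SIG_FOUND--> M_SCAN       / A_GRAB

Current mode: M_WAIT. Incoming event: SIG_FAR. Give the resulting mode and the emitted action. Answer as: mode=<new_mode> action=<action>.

current mode = M_WAIT; filter table to that mode:
  (M_WAIT, SIG_FOUND) → (M_PICK, A_RELEASE)
  (M_WAIT, SIG_FAR) → (M_PICK, A_GRAB)  ← event matches
  (M_WAIT, SIG_LOW) → (M_SCAN, A_RELEASE)
  (M_WAIT, SIG_NEAR) → (M_WAIT, A_RELEASE)
event = SIG_FAR selects (M_PICK, A_GRAB)

mode=M_PICK action=A_GRAB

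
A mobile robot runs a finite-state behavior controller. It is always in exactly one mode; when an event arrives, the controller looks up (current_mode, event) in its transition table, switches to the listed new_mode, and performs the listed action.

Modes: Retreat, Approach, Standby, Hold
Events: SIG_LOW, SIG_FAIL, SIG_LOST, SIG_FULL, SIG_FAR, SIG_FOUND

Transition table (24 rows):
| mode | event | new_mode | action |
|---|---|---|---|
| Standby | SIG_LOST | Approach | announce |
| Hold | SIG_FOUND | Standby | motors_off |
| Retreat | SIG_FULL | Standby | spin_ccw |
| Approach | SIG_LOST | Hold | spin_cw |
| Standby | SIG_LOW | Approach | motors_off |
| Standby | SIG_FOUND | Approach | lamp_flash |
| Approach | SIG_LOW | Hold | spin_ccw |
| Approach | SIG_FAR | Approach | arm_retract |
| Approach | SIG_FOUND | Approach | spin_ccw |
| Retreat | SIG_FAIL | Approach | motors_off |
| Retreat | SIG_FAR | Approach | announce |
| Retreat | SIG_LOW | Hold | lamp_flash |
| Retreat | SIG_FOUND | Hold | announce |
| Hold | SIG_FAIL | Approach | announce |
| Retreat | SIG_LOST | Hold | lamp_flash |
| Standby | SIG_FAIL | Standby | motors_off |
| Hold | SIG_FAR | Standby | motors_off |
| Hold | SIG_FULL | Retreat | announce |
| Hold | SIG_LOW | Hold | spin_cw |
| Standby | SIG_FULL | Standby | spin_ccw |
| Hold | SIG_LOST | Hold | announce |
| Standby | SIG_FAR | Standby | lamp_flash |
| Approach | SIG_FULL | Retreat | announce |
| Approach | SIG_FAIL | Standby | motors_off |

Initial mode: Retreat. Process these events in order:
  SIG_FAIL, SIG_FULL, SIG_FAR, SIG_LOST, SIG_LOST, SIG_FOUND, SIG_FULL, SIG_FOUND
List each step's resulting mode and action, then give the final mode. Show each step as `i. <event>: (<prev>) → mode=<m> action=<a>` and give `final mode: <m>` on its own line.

1. SIG_FAIL: (Retreat) → mode=Approach action=motors_off
2. SIG_FULL: (Approach) → mode=Retreat action=announce
3. SIG_FAR: (Retreat) → mode=Approach action=announce
4. SIG_LOST: (Approach) → mode=Hold action=spin_cw
5. SIG_LOST: (Hold) → mode=Hold action=announce
6. SIG_FOUND: (Hold) → mode=Standby action=motors_off
7. SIG_FULL: (Standby) → mode=Standby action=spin_ccw
8. SIG_FOUND: (Standby) → mode=Approach action=lamp_flash

final mode: Approach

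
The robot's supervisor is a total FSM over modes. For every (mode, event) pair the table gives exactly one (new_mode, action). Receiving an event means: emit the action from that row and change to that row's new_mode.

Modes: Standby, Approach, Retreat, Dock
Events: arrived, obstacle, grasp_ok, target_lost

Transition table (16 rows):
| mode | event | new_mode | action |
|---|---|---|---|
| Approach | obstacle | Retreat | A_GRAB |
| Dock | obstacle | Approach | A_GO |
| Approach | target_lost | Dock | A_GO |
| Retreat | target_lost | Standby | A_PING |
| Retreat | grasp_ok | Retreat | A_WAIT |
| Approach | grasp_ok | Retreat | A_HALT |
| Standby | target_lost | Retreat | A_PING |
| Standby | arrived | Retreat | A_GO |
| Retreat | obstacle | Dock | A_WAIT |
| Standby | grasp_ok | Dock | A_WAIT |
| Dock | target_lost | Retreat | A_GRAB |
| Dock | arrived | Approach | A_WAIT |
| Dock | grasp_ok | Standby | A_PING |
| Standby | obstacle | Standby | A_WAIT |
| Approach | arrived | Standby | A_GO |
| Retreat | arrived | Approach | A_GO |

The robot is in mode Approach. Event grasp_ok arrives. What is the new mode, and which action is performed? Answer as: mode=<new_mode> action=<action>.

mode=Retreat action=A_HALT

current mode = Approach; filter table to that mode:
  (Approach, obstacle) → (Retreat, A_GRAB)
  (Approach, target_lost) → (Dock, A_GO)
  (Approach, grasp_ok) → (Retreat, A_HALT)  ← event matches
  (Approach, arrived) → (Standby, A_GO)
event = grasp_ok selects (Retreat, A_HALT)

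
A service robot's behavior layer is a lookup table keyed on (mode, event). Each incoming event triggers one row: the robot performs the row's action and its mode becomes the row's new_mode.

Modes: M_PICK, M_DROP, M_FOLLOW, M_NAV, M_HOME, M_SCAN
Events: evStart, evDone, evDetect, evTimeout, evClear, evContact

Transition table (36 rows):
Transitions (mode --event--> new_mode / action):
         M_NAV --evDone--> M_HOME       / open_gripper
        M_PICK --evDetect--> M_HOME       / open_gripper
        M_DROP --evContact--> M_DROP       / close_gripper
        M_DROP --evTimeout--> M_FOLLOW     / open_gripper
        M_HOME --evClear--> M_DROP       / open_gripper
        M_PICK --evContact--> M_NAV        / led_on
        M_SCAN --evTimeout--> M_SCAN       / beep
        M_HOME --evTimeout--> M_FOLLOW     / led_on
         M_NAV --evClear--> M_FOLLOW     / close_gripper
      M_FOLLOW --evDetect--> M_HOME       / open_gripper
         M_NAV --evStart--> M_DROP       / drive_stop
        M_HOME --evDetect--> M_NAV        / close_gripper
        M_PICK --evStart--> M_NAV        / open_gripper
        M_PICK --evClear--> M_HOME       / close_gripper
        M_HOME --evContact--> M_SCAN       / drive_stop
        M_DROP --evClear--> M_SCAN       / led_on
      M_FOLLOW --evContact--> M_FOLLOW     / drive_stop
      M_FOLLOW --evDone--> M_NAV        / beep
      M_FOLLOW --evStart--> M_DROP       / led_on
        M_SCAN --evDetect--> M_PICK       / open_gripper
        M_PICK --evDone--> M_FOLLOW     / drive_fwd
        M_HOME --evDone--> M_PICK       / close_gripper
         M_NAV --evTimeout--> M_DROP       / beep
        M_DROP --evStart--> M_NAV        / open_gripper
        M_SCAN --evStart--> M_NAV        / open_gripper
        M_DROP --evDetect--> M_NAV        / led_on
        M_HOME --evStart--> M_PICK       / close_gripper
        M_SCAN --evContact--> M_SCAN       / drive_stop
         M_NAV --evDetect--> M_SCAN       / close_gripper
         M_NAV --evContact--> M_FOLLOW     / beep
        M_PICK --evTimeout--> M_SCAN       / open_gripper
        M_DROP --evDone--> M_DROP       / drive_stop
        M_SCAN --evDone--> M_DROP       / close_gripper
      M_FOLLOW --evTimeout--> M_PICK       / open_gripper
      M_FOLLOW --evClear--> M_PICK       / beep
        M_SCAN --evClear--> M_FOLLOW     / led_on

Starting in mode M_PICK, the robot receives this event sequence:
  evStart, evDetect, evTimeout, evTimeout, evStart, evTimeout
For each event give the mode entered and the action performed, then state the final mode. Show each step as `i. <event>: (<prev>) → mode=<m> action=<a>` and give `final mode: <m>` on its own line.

1. evStart: (M_PICK) → mode=M_NAV action=open_gripper
2. evDetect: (M_NAV) → mode=M_SCAN action=close_gripper
3. evTimeout: (M_SCAN) → mode=M_SCAN action=beep
4. evTimeout: (M_SCAN) → mode=M_SCAN action=beep
5. evStart: (M_SCAN) → mode=M_NAV action=open_gripper
6. evTimeout: (M_NAV) → mode=M_DROP action=beep

final mode: M_DROP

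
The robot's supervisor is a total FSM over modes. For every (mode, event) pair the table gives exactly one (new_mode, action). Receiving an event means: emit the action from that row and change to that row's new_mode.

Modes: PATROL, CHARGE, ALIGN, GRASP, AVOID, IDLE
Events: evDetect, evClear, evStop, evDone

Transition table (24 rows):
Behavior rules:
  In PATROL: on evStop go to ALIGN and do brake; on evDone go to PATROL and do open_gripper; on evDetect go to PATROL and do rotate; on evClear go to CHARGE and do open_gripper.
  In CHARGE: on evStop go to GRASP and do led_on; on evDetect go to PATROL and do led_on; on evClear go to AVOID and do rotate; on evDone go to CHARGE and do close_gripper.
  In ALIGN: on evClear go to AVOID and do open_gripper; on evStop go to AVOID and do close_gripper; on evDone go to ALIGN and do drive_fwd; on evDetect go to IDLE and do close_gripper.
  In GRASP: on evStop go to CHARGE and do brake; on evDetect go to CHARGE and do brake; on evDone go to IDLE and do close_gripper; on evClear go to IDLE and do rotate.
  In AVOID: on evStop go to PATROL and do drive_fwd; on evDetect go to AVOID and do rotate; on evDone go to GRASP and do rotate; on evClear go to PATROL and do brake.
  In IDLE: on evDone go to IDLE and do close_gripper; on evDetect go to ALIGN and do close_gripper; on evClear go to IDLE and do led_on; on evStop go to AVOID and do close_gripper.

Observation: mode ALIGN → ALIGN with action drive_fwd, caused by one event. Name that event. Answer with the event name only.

evDone

try evDetect: (ALIGN, evDetect) → (IDLE, close_gripper)
try evClear: (ALIGN, evClear) → (AVOID, open_gripper)
try evStop: (ALIGN, evStop) → (AVOID, close_gripper)
try evDone: (ALIGN, evDone) → (ALIGN, drive_fwd)  ← matches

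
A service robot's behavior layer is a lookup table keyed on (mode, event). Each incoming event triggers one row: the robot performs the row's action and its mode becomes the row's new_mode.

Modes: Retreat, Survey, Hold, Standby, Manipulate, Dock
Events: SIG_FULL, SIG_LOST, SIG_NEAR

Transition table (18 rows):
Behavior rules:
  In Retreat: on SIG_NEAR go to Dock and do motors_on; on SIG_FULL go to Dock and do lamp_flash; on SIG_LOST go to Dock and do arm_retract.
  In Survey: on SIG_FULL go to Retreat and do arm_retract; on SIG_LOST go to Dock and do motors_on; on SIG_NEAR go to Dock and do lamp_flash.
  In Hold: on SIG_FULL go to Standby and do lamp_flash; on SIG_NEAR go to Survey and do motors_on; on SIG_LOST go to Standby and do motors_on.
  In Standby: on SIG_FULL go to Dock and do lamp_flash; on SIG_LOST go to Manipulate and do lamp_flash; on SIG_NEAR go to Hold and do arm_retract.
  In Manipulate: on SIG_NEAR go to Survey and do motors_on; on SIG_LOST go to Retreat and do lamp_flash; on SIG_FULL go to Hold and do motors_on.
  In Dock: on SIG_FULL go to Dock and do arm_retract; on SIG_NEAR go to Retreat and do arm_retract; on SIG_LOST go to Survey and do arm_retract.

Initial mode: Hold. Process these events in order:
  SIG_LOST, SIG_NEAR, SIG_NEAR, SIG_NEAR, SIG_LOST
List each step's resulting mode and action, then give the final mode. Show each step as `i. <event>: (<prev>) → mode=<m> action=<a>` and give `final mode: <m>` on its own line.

1. SIG_LOST: (Hold) → mode=Standby action=motors_on
2. SIG_NEAR: (Standby) → mode=Hold action=arm_retract
3. SIG_NEAR: (Hold) → mode=Survey action=motors_on
4. SIG_NEAR: (Survey) → mode=Dock action=lamp_flash
5. SIG_LOST: (Dock) → mode=Survey action=arm_retract

final mode: Survey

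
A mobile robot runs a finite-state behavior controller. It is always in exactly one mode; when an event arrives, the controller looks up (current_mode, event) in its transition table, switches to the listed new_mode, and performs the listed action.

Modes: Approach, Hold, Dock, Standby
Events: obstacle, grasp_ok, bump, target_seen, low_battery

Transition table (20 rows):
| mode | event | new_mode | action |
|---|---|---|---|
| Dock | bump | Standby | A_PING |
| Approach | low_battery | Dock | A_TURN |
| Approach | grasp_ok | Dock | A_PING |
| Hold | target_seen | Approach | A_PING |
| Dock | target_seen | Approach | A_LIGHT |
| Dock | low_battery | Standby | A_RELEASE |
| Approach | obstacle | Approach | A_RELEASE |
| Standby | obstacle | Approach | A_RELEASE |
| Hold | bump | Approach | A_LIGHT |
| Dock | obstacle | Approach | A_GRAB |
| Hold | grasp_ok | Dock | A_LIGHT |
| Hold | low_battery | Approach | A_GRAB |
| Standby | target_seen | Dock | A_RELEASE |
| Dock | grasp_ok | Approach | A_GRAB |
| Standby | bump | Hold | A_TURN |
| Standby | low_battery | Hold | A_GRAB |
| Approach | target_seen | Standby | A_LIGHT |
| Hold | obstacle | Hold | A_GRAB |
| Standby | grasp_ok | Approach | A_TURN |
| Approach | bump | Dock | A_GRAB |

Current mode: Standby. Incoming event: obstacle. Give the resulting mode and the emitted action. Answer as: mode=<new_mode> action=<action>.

current mode = Standby; filter table to that mode:
  (Standby, obstacle) → (Approach, A_RELEASE)  ← event matches
  (Standby, target_seen) → (Dock, A_RELEASE)
  (Standby, bump) → (Hold, A_TURN)
  (Standby, low_battery) → (Hold, A_GRAB)
  (Standby, grasp_ok) → (Approach, A_TURN)
event = obstacle selects (Approach, A_RELEASE)

mode=Approach action=A_RELEASE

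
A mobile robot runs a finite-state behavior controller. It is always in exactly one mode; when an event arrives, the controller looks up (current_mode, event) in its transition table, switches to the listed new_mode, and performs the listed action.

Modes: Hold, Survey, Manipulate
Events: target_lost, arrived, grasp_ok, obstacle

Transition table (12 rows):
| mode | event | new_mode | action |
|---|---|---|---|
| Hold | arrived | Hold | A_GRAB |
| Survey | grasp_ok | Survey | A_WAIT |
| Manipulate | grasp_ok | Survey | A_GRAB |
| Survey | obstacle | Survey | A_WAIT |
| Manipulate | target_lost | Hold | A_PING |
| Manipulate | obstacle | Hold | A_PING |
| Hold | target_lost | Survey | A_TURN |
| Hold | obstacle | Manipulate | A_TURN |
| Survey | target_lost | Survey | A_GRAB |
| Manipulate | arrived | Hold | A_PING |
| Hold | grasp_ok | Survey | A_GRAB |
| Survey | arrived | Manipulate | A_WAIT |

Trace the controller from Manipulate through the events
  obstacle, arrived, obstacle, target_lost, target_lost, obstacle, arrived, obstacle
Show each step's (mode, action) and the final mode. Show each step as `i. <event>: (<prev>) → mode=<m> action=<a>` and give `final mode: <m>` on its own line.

final mode: Hold

1. obstacle: (Manipulate) → mode=Hold action=A_PING
2. arrived: (Hold) → mode=Hold action=A_GRAB
3. obstacle: (Hold) → mode=Manipulate action=A_TURN
4. target_lost: (Manipulate) → mode=Hold action=A_PING
5. target_lost: (Hold) → mode=Survey action=A_TURN
6. obstacle: (Survey) → mode=Survey action=A_WAIT
7. arrived: (Survey) → mode=Manipulate action=A_WAIT
8. obstacle: (Manipulate) → mode=Hold action=A_PING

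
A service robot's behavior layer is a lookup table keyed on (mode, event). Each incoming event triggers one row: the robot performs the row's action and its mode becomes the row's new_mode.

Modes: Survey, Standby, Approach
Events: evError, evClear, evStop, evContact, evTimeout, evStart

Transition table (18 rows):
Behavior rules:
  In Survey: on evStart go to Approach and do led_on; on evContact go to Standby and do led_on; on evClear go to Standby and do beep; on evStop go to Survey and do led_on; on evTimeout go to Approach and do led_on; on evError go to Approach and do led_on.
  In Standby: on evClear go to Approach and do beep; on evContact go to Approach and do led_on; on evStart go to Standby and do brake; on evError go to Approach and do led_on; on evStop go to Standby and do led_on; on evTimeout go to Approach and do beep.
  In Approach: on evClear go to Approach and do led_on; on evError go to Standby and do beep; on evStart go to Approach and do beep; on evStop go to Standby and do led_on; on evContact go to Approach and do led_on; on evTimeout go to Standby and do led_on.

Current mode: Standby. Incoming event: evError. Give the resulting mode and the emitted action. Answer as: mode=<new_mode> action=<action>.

mode=Approach action=led_on

current mode = Standby; filter table to that mode:
  (Standby, evClear) → (Approach, beep)
  (Standby, evContact) → (Approach, led_on)
  (Standby, evStart) → (Standby, brake)
  (Standby, evError) → (Approach, led_on)  ← event matches
  (Standby, evStop) → (Standby, led_on)
  (Standby, evTimeout) → (Approach, beep)
event = evError selects (Approach, led_on)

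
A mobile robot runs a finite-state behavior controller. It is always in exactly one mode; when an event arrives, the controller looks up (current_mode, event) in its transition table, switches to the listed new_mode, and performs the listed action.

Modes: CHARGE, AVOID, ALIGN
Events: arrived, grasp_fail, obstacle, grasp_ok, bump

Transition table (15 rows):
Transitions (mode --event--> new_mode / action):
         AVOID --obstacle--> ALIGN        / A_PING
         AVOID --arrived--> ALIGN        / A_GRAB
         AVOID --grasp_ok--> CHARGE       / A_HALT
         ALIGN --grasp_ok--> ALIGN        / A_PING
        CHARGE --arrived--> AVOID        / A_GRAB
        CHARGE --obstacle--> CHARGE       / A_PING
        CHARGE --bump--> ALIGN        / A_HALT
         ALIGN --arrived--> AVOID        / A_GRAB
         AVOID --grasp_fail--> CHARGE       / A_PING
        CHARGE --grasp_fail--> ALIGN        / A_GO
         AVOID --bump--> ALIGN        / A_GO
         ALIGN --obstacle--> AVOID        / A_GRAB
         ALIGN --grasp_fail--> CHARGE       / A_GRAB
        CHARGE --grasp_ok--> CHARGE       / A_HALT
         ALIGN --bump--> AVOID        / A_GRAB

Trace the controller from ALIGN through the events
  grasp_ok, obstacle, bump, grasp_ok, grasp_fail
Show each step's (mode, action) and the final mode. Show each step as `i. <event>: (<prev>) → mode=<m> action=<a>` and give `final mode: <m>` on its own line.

final mode: CHARGE

1. grasp_ok: (ALIGN) → mode=ALIGN action=A_PING
2. obstacle: (ALIGN) → mode=AVOID action=A_GRAB
3. bump: (AVOID) → mode=ALIGN action=A_GO
4. grasp_ok: (ALIGN) → mode=ALIGN action=A_PING
5. grasp_fail: (ALIGN) → mode=CHARGE action=A_GRAB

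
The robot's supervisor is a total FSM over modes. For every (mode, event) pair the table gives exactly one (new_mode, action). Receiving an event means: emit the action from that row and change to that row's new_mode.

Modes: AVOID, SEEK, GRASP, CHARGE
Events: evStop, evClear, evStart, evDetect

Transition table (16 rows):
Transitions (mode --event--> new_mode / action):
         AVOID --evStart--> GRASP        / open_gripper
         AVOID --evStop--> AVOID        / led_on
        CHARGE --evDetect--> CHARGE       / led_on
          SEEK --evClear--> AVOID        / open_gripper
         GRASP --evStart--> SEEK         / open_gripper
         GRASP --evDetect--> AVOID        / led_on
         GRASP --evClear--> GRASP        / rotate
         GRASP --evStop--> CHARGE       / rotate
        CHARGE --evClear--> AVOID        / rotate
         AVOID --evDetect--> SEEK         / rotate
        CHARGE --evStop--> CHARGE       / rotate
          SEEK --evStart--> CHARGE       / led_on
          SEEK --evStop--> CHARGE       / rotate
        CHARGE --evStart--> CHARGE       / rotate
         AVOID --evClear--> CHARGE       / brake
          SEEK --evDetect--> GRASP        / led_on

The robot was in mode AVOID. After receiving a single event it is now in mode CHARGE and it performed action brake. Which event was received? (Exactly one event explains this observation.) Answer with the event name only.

try evStop: (AVOID, evStop) → (AVOID, led_on)
try evClear: (AVOID, evClear) → (CHARGE, brake)  ← matches
try evStart: (AVOID, evStart) → (GRASP, open_gripper)
try evDetect: (AVOID, evDetect) → (SEEK, rotate)

evClear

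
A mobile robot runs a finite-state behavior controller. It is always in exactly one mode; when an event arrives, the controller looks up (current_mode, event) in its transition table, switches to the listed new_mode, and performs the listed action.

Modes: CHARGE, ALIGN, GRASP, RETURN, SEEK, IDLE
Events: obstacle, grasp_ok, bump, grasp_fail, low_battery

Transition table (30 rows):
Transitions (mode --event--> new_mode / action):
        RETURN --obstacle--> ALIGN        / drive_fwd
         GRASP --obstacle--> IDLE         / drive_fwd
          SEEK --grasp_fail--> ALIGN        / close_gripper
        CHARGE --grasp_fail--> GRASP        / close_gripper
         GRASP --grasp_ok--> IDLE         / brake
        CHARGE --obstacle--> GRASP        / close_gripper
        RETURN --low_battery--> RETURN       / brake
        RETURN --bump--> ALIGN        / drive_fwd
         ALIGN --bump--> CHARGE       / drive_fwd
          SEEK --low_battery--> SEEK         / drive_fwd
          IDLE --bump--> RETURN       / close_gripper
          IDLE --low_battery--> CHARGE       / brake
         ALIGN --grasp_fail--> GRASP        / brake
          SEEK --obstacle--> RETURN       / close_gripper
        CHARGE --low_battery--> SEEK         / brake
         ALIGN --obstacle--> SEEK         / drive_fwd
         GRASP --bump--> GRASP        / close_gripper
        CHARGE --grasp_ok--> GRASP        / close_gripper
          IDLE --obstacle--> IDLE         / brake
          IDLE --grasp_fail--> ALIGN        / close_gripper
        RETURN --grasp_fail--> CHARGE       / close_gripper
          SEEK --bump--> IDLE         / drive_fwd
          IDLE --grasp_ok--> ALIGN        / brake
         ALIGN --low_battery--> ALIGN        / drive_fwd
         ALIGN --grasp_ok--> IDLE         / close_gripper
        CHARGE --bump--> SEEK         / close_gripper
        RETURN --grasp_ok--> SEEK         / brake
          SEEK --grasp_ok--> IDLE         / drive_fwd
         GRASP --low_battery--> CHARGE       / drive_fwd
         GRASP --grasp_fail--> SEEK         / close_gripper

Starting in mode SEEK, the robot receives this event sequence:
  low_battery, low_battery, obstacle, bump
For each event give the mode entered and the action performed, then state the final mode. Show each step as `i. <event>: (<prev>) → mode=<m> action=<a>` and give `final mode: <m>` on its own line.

1. low_battery: (SEEK) → mode=SEEK action=drive_fwd
2. low_battery: (SEEK) → mode=SEEK action=drive_fwd
3. obstacle: (SEEK) → mode=RETURN action=close_gripper
4. bump: (RETURN) → mode=ALIGN action=drive_fwd

final mode: ALIGN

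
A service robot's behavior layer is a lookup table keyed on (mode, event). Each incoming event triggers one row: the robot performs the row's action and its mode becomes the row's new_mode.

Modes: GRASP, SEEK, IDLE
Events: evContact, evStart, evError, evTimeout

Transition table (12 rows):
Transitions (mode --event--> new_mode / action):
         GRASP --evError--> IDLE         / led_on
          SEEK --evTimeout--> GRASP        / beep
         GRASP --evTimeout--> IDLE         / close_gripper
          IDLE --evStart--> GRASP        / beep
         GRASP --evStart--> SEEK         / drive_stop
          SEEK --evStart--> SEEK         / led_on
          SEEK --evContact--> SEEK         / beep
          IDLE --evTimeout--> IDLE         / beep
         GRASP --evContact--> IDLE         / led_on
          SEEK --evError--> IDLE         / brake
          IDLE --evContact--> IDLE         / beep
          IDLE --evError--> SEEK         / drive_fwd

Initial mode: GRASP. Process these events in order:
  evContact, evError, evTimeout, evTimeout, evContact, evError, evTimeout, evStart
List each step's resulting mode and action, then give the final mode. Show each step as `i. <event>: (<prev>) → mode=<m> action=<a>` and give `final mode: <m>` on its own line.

final mode: SEEK

1. evContact: (GRASP) → mode=IDLE action=led_on
2. evError: (IDLE) → mode=SEEK action=drive_fwd
3. evTimeout: (SEEK) → mode=GRASP action=beep
4. evTimeout: (GRASP) → mode=IDLE action=close_gripper
5. evContact: (IDLE) → mode=IDLE action=beep
6. evError: (IDLE) → mode=SEEK action=drive_fwd
7. evTimeout: (SEEK) → mode=GRASP action=beep
8. evStart: (GRASP) → mode=SEEK action=drive_stop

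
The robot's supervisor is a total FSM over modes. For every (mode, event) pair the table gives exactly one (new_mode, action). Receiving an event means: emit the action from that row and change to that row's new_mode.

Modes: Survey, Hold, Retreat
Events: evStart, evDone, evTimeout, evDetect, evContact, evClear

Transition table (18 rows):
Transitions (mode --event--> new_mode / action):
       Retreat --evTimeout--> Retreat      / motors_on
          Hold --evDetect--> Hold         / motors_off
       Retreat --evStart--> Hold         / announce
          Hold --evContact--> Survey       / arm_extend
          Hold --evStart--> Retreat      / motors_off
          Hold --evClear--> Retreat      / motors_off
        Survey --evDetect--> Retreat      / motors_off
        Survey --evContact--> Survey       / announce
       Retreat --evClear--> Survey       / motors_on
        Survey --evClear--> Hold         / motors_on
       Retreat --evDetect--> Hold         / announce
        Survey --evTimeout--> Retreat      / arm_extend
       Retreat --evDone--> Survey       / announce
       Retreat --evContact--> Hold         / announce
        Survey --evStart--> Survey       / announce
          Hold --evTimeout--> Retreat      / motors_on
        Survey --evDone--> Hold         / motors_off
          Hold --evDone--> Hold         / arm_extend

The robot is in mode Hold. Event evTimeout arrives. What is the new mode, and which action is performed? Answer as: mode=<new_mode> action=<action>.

mode=Retreat action=motors_on

current mode = Hold; filter table to that mode:
  (Hold, evDetect) → (Hold, motors_off)
  (Hold, evContact) → (Survey, arm_extend)
  (Hold, evStart) → (Retreat, motors_off)
  (Hold, evClear) → (Retreat, motors_off)
  (Hold, evTimeout) → (Retreat, motors_on)  ← event matches
  (Hold, evDone) → (Hold, arm_extend)
event = evTimeout selects (Retreat, motors_on)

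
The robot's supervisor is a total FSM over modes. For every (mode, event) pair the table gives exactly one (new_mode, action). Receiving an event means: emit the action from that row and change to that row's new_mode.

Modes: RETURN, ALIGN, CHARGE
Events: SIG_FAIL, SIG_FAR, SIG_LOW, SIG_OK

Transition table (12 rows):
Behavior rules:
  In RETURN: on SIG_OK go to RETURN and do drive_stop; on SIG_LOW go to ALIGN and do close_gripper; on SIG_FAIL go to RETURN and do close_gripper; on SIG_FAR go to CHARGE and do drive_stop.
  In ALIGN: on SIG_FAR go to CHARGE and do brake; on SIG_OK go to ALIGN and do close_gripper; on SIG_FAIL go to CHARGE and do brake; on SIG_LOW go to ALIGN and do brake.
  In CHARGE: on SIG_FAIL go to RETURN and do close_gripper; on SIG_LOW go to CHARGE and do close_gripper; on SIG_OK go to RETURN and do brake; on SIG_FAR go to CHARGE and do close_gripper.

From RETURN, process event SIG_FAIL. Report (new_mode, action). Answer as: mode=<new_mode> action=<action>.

mode=RETURN action=close_gripper

current mode = RETURN; filter table to that mode:
  (RETURN, SIG_OK) → (RETURN, drive_stop)
  (RETURN, SIG_LOW) → (ALIGN, close_gripper)
  (RETURN, SIG_FAIL) → (RETURN, close_gripper)  ← event matches
  (RETURN, SIG_FAR) → (CHARGE, drive_stop)
event = SIG_FAIL selects (RETURN, close_gripper)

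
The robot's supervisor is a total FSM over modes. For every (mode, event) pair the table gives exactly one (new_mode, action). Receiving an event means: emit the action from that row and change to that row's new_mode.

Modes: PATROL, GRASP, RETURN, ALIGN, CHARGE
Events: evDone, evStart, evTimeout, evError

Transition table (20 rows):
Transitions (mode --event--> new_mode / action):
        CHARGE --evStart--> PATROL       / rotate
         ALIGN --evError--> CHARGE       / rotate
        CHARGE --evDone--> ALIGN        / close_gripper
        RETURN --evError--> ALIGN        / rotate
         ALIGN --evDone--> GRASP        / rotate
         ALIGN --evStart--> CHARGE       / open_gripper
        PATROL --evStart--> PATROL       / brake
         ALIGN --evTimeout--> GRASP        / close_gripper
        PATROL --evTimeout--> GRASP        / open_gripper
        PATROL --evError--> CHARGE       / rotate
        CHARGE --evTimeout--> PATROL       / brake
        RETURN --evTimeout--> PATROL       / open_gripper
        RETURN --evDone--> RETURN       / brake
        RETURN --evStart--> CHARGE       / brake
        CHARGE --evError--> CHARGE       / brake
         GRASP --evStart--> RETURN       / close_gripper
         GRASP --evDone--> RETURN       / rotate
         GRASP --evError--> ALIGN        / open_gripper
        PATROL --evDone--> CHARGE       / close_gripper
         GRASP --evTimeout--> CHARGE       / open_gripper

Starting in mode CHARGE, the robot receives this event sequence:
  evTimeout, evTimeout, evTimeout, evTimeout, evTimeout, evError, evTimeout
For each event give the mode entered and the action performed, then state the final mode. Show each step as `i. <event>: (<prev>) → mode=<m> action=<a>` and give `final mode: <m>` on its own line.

final mode: GRASP

1. evTimeout: (CHARGE) → mode=PATROL action=brake
2. evTimeout: (PATROL) → mode=GRASP action=open_gripper
3. evTimeout: (GRASP) → mode=CHARGE action=open_gripper
4. evTimeout: (CHARGE) → mode=PATROL action=brake
5. evTimeout: (PATROL) → mode=GRASP action=open_gripper
6. evError: (GRASP) → mode=ALIGN action=open_gripper
7. evTimeout: (ALIGN) → mode=GRASP action=close_gripper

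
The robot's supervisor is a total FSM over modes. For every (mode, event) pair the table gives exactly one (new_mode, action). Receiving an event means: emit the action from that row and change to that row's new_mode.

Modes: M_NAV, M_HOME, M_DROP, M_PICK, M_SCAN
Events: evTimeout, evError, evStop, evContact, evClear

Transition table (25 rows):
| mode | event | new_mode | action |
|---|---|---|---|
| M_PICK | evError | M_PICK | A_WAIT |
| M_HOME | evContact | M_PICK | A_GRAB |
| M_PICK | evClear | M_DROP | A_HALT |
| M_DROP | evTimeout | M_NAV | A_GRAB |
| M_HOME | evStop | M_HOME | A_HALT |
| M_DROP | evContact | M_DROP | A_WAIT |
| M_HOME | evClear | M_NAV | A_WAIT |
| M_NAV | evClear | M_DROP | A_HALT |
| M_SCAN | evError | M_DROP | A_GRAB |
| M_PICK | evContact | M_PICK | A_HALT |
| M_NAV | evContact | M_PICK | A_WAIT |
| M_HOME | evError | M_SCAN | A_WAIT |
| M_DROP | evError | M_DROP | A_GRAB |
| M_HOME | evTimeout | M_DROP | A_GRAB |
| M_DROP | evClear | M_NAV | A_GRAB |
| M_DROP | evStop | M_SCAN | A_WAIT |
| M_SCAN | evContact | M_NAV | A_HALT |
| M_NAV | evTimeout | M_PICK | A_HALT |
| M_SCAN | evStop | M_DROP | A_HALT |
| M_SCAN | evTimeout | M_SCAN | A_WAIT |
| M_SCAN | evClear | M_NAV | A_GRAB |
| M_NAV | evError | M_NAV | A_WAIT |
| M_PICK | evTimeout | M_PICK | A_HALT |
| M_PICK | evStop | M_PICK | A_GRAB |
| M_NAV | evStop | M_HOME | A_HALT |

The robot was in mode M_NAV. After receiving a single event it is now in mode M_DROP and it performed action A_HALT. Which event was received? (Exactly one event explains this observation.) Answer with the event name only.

evClear

try evTimeout: (M_NAV, evTimeout) → (M_PICK, A_HALT)
try evError: (M_NAV, evError) → (M_NAV, A_WAIT)
try evStop: (M_NAV, evStop) → (M_HOME, A_HALT)
try evContact: (M_NAV, evContact) → (M_PICK, A_WAIT)
try evClear: (M_NAV, evClear) → (M_DROP, A_HALT)  ← matches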